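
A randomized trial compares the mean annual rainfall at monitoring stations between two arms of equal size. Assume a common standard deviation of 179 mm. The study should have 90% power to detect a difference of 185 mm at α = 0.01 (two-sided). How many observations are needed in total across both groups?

For two equal groups, n per group = 2·((z_{α/2} + z_β)·σ/δ)².
z_{α/2} = 2.576; z_β = 1.282 (power 90%).
n = 2 × (3.858 × 179 / 185)² = 2 × 13.93 = 27.86
Round up: n = 28 per group.
Total across both groups: 2 × 28 = 56.

56 total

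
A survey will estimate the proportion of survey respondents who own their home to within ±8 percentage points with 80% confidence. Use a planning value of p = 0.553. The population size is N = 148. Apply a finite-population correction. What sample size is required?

45

For a proportion with margin E = 0.08 at 80% confidence, z = 1.282.
n = p̂(1−p̂)(z/E)² = 0.553 × 0.447 × (1.282/0.08)² = 63.48 — call this n₀.
Finite-population correction with N = 148: n = n₀ / (1 + (n₀−1)/N) = 63.48 / 1.422 = 44.64
Round up: n = 45.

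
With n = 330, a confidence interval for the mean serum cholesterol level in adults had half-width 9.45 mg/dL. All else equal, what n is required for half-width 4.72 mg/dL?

Margin of error scales as 1/√n, so n₂ = n₁·(E₁/E₂)².
n₂ = 330 × (9.45/4.72)² = 330 × 4.008 = 1322.64
Round up: n₂ = 1323.

n = 1323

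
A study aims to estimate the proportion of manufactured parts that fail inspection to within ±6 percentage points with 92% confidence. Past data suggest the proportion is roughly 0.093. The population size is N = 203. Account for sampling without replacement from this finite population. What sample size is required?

54

For a proportion with margin E = 0.06 at 92% confidence, z = 1.751.
n = p̂(1−p̂)(z/E)² = 0.093 × 0.907 × (1.751/0.06)² = 71.84 — call this n₀.
Finite-population correction with N = 203: n = n₀ / (1 + (n₀−1)/N) = 71.84 / 1.349 = 53.25
Round up: n = 54.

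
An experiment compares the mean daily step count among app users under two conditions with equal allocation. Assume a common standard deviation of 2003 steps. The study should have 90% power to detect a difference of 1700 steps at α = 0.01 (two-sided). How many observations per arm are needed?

For two equal groups, n per group = 2·((z_{α/2} + z_β)·σ/δ)².
z_{α/2} = 2.576; z_β = 1.282 (power 90%).
n = 2 × (3.858 × 2003 / 1700)² = 2 × 20.66 = 41.32
Round up: n = 42 per group.

42 per group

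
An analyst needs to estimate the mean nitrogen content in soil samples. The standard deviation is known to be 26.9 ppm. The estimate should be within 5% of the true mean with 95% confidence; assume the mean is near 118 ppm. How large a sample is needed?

n = 80

For a mean, the margin of error is E = z·σ/√n, so n = (zσ/E)².
At 95% confidence, z = 1.960.
E = 5% of 118 = 5.9 ppm.
n = (1.960 × 26.9 / 5.9)² = 79.86
Round up: n = 80.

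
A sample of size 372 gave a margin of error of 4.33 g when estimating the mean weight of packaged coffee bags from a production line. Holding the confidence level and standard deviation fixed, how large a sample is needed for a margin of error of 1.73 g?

Margin of error scales as 1/√n, so n₂ = n₁·(E₁/E₂)².
n₂ = 372 × (4.33/1.73)² = 372 × 6.264 = 2330.21
Round up: n₂ = 2331.

2331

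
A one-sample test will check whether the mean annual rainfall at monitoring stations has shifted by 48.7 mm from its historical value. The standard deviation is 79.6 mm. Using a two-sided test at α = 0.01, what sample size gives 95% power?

48

For a one-sample z-test, n = ((z_{α/2} + z_β)·σ/δ)².
z_{α/2} = 2.576 (two-sided α = 0.01); z_β = 1.645 (power 95% → β = 0.05).
n = (4.221 × 79.6 / 48.7)² = 47.60
Round up: n = 48.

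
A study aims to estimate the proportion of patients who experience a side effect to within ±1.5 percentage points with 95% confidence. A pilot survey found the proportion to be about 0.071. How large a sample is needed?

For a proportion with margin E = 0.015 at 95% confidence, z = 1.960.
n = p̂(1−p̂)(z/E)² = 0.071 × 0.929 × (1.960/0.015)² = 1126.17
Round up: n = 1127.

n = 1127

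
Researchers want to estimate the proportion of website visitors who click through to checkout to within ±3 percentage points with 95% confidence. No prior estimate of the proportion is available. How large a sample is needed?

For a proportion with margin E = 0.03 at 95% confidence, z = 1.960.
With no prior estimate, use p = 0.5, which maximizes p(1−p) at 0.25.
n = 0.25 × (z/E)² = 0.25 × (1.960/0.03)² = 1067.11
Round up: n = 1068.

1068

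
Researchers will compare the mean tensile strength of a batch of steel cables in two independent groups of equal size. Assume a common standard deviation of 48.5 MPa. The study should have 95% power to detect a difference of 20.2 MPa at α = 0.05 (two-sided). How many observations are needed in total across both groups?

300 total

For two equal groups, n per group = 2·((z_{α/2} + z_β)·σ/δ)².
z_{α/2} = 1.960; z_β = 1.645 (power 95%).
n = 2 × (3.605 × 48.5 / 20.2)² = 2 × 74.92 = 149.84
Round up: n = 150 per group.
Total across both groups: 2 × 150 = 300.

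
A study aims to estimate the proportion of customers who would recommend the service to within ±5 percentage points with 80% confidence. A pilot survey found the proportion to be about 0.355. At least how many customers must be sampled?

For a proportion with margin E = 0.05 at 80% confidence, z = 1.282.
n = p̂(1−p̂)(z/E)² = 0.355 × 0.645 × (1.282/0.05)² = 150.53
Round up: n = 151.

n = 151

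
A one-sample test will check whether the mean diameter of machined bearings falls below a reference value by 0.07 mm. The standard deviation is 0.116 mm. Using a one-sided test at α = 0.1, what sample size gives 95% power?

n = 24

For a one-sample z-test, n = ((z_α + z_β)·σ/δ)².
z_α = 1.282 (one-sided α = 0.1); z_β = 1.645 (power 95% → β = 0.05).
n = (2.927 × 0.116 / 0.07)² = 23.53
Round up: n = 24.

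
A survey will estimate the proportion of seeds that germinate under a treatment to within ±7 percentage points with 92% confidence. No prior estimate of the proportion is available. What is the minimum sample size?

n = 157

For a proportion with margin E = 0.07 at 92% confidence, z = 1.751.
With no prior estimate, use p = 0.5, which maximizes p(1−p) at 0.25.
n = 0.25 × (z/E)² = 0.25 × (1.751/0.07)² = 156.43
Round up: n = 157.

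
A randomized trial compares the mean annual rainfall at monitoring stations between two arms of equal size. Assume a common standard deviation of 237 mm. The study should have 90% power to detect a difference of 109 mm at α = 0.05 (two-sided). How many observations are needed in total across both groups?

200 total

For two equal groups, n per group = 2·((z_{α/2} + z_β)·σ/δ)².
z_{α/2} = 1.960; z_β = 1.282 (power 90%).
n = 2 × (3.242 × 237 / 109)² = 2 × 49.69 = 99.38
Round up: n = 100 per group.
Total across both groups: 2 × 100 = 200.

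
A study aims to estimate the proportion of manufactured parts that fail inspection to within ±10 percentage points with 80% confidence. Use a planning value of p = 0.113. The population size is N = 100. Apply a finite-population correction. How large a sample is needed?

For a proportion with margin E = 0.1 at 80% confidence, z = 1.282.
n = p̂(1−p̂)(z/E)² = 0.113 × 0.887 × (1.282/0.1)² = 16.47 — call this n₀.
Finite-population correction with N = 100: n = n₀ / (1 + (n₀−1)/N) = 16.47 / 1.155 = 14.26
Round up: n = 15.

15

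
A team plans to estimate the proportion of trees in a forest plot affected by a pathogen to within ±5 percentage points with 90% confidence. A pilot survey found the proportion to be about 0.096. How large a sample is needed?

For a proportion with margin E = 0.05 at 90% confidence, z = 1.645.
n = p̂(1−p̂)(z/E)² = 0.096 × 0.904 × (1.645/0.05)² = 93.94
Round up: n = 94.

94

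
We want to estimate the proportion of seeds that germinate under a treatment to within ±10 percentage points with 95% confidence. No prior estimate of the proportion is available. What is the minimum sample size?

n = 97

For a proportion with margin E = 0.1 at 95% confidence, z = 1.960.
With no prior estimate, use p = 0.5, which maximizes p(1−p) at 0.25.
n = 0.25 × (z/E)² = 0.25 × (1.960/0.1)² = 96.04
Round up: n = 97.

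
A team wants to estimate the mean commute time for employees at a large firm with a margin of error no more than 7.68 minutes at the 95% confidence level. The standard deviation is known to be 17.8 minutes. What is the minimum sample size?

n = 21

For a mean, the margin of error is E = z·σ/√n, so n = (zσ/E)².
At 95% confidence, z = 1.960.
n = (1.960 × 17.8 / 7.68)² = 20.64
Round up: n = 21.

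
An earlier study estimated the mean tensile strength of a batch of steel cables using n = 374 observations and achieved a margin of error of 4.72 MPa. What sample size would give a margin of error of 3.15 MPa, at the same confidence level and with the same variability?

840

Margin of error scales as 1/√n, so n₂ = n₁·(E₁/E₂)².
n₂ = 374 × (4.72/3.15)² = 374 × 2.245 = 839.63
Round up: n₂ = 840.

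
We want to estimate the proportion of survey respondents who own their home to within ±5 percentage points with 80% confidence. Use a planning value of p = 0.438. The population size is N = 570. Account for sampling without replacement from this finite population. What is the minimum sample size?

127

For a proportion with margin E = 0.05 at 80% confidence, z = 1.282.
n = p̂(1−p̂)(z/E)² = 0.438 × 0.562 × (1.282/0.05)² = 161.83 — call this n₀.
Finite-population correction with N = 570: n = n₀ / (1 + (n₀−1)/N) = 161.83 / 1.282 = 126.23
Round up: n = 127.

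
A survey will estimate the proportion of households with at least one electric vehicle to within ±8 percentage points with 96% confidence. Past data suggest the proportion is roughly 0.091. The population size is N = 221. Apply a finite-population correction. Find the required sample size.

44

For a proportion with margin E = 0.08 at 96% confidence, z = 2.054.
n = p̂(1−p̂)(z/E)² = 0.091 × 0.909 × (2.054/0.08)² = 54.53 — call this n₀.
Finite-population correction with N = 221: n = n₀ / (1 + (n₀−1)/N) = 54.53 / 1.242 = 43.90
Round up: n = 44.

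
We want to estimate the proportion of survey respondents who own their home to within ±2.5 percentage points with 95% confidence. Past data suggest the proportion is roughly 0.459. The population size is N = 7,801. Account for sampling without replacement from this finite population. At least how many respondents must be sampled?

For a proportion with margin E = 0.025 at 95% confidence, z = 1.960.
n = p̂(1−p̂)(z/E)² = 0.459 × 0.541 × (1.960/0.025)² = 1526.31 — call this n₀.
Finite-population correction with N = 7,801: n = n₀ / (1 + (n₀−1)/N) = 1526.31 / 1.196 = 1276.18
Round up: n = 1277.

1277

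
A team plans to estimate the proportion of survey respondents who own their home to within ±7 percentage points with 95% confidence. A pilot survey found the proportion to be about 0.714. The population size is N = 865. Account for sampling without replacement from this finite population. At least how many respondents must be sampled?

136

For a proportion with margin E = 0.07 at 95% confidence, z = 1.960.
n = p̂(1−p̂)(z/E)² = 0.714 × 0.286 × (1.960/0.07)² = 160.10 — call this n₀.
Finite-population correction with N = 865: n = n₀ / (1 + (n₀−1)/N) = 160.10 / 1.184 = 135.22
Round up: n = 136.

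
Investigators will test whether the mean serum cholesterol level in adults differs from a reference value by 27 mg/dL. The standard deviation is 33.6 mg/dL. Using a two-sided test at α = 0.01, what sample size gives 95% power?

For a one-sample z-test, n = ((z_{α/2} + z_β)·σ/δ)².
z_{α/2} = 2.576 (two-sided α = 0.01); z_β = 1.645 (power 95% → β = 0.05).
n = (4.221 × 33.6 / 27)² = 27.59
Round up: n = 28.

n = 28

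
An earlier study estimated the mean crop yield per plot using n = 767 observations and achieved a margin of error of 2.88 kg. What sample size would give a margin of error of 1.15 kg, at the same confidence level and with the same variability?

4811

Margin of error scales as 1/√n, so n₂ = n₁·(E₁/E₂)².
n₂ = 767 × (2.88/1.15)² = 767 × 6.272 = 4810.62
Round up: n₂ = 4811.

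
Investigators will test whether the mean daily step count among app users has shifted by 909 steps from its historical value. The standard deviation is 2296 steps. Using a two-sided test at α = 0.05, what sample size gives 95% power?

83

For a one-sample z-test, n = ((z_{α/2} + z_β)·σ/δ)².
z_{α/2} = 1.960 (two-sided α = 0.05); z_β = 1.645 (power 95% → β = 0.05).
n = (3.605 × 2296 / 909)² = 82.91
Round up: n = 83.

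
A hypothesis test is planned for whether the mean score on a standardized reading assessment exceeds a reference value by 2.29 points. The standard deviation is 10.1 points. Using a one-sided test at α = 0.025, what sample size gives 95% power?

253

For a one-sample z-test, n = ((z_α + z_β)·σ/δ)².
z_α = 1.960 (one-sided α = 0.025); z_β = 1.645 (power 95% → β = 0.05).
n = (3.605 × 10.1 / 2.29)² = 252.80
Round up: n = 253.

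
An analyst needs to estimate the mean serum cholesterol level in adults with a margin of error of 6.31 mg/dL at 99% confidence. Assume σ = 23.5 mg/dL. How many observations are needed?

For a mean, the margin of error is E = z·σ/√n, so n = (zσ/E)².
At 99% confidence, z = 2.576.
n = (2.576 × 23.5 / 6.31)² = 92.04
Round up: n = 93.

n = 93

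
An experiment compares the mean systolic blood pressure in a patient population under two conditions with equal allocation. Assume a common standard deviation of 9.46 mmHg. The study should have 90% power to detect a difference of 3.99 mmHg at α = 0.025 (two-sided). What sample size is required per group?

140 per group

For two equal groups, n per group = 2·((z_{α/2} + z_β)·σ/δ)².
z_{α/2} = 2.241; z_β = 1.282 (power 90%).
n = 2 × (3.523 × 9.46 / 3.99)² = 2 × 69.77 = 139.54
Round up: n = 140 per group.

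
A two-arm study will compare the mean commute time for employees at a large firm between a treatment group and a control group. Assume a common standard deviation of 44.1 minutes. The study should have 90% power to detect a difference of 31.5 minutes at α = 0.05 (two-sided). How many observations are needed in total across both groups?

84 total

For two equal groups, n per group = 2·((z_{α/2} + z_β)·σ/δ)².
z_{α/2} = 1.960; z_β = 1.282 (power 90%).
n = 2 × (3.242 × 44.1 / 31.5)² = 2 × 20.60 = 41.20
Round up: n = 42 per group.
Total across both groups: 2 × 42 = 84.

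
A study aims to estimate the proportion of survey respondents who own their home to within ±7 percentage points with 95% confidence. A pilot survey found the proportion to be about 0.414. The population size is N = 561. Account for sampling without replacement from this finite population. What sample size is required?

For a proportion with margin E = 0.07 at 95% confidence, z = 1.960.
n = p̂(1−p̂)(z/E)² = 0.414 × 0.586 × (1.960/0.07)² = 190.20 — call this n₀.
Finite-population correction with N = 561: n = n₀ / (1 + (n₀−1)/N) = 190.20 / 1.337 = 142.26
Round up: n = 143.

143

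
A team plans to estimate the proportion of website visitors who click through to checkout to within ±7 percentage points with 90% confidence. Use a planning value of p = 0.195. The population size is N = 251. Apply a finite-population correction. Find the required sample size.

For a proportion with margin E = 0.07 at 90% confidence, z = 1.645.
n = p̂(1−p̂)(z/E)² = 0.195 × 0.805 × (1.645/0.07)² = 86.69 — call this n₀.
Finite-population correction with N = 251: n = n₀ / (1 + (n₀−1)/N) = 86.69 / 1.341 = 64.65
Round up: n = 65.

n = 65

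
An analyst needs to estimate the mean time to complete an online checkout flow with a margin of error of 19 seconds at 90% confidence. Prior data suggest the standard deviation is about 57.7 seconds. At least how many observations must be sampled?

For a mean, the margin of error is E = z·σ/√n, so n = (zσ/E)².
At 90% confidence, z = 1.645.
n = (1.645 × 57.7 / 19)² = 24.96
Round up: n = 25.

25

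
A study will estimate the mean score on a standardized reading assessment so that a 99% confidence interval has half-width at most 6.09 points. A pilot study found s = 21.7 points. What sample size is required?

For a mean, the margin of error is E = z·σ/√n, so n = (zσ/E)².
At 99% confidence, z = 2.576.
n = (2.576 × 21.7 / 6.09)² = 84.25
Round up: n = 85.

85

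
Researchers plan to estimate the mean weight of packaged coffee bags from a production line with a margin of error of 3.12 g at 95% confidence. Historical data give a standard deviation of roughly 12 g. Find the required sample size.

For a mean, the margin of error is E = z·σ/√n, so n = (zσ/E)².
At 95% confidence, z = 1.960.
n = (1.960 × 12 / 3.12)² = 56.83
Round up: n = 57.

57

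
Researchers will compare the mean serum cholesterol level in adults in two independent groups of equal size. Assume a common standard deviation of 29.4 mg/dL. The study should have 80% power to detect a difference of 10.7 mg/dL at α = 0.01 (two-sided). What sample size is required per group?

For two equal groups, n per group = 2·((z_{α/2} + z_β)·σ/δ)².
z_{α/2} = 2.576; z_β = 0.842 (power 80%).
n = 2 × (3.418 × 29.4 / 10.7)² = 2 × 88.20 = 176.40
Round up: n = 177 per group.

177 per group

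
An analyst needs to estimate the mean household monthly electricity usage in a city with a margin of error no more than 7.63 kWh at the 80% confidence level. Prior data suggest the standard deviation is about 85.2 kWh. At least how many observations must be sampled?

For a mean, the margin of error is E = z·σ/√n, so n = (zσ/E)².
At 80% confidence, z = 1.282.
n = (1.282 × 85.2 / 7.63)² = 204.93
Round up: n = 205.

n = 205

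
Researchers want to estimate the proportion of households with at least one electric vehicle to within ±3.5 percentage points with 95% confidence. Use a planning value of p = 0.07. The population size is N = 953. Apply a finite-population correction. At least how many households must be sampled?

169

For a proportion with margin E = 0.035 at 95% confidence, z = 1.960.
n = p̂(1−p̂)(z/E)² = 0.07 × 0.93 × (1.960/0.035)² = 204.15 — call this n₀.
Finite-population correction with N = 953: n = n₀ / (1 + (n₀−1)/N) = 204.15 / 1.213 = 168.30
Round up: n = 169.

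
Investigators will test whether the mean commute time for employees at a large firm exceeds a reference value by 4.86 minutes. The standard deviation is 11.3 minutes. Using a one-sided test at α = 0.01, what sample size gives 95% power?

86

For a one-sample z-test, n = ((z_α + z_β)·σ/δ)².
z_α = 2.326 (one-sided α = 0.01); z_β = 1.645 (power 95% → β = 0.05).
n = (3.971 × 11.3 / 4.86)² = 85.25
Round up: n = 86.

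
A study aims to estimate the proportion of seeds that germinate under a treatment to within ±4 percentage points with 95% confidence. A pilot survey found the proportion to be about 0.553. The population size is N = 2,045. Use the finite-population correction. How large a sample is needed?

For a proportion with margin E = 0.04 at 95% confidence, z = 1.960.
n = p̂(1−p̂)(z/E)² = 0.553 × 0.447 × (1.960/0.04)² = 593.51 — call this n₀.
Finite-population correction with N = 2,045: n = n₀ / (1 + (n₀−1)/N) = 593.51 / 1.29 = 460.09
Round up: n = 461.

n = 461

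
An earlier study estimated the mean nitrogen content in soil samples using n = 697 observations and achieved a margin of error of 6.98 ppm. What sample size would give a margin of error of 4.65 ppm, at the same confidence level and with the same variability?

Margin of error scales as 1/√n, so n₂ = n₁·(E₁/E₂)².
n₂ = 697 × (6.98/4.65)² = 697 × 2.253 = 1570.34
Round up: n₂ = 1571.

1571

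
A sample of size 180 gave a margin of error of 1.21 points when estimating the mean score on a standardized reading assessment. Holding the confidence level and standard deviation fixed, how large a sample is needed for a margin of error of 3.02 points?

Margin of error scales as 1/√n, so n₂ = n₁·(E₁/E₂)².
n₂ = 180 × (1.21/3.02)² = 180 × 0.1605 = 28.89
Round up: n₂ = 29.

29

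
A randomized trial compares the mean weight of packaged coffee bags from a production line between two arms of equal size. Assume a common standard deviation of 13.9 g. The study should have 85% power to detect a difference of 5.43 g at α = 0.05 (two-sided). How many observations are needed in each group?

For two equal groups, n per group = 2·((z_{α/2} + z_β)·σ/δ)².
z_{α/2} = 1.960; z_β = 1.036 (power 85%).
n = 2 × (2.996 × 13.9 / 5.43)² = 2 × 58.82 = 117.64
Round up: n = 118 per group.

118 per group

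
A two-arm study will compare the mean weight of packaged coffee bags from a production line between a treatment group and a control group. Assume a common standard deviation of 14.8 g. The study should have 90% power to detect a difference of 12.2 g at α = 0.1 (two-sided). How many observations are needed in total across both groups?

For two equal groups, n per group = 2·((z_{α/2} + z_β)·σ/δ)².
z_{α/2} = 1.645; z_β = 1.282 (power 90%).
n = 2 × (2.927 × 14.8 / 12.2)² = 2 × 12.61 = 25.22
Round up: n = 26 per group.
Total across both groups: 2 × 26 = 52.

52 total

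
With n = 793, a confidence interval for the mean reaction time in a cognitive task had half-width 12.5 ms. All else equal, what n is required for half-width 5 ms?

4957

Margin of error scales as 1/√n, so n₂ = n₁·(E₁/E₂)².
n₂ = 793 × (12.5/5)² = 793 × 6.25 = 4956.25
Round up: n₂ = 4957.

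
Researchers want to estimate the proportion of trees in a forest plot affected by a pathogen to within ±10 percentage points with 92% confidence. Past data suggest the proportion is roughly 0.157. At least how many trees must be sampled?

41

For a proportion with margin E = 0.1 at 92% confidence, z = 1.751.
n = p̂(1−p̂)(z/E)² = 0.157 × 0.843 × (1.751/0.1)² = 40.58
Round up: n = 41.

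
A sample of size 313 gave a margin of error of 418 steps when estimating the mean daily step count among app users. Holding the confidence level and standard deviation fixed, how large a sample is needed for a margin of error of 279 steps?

703

Margin of error scales as 1/√n, so n₂ = n₁·(E₁/E₂)².
n₂ = 313 × (418/279)² = 313 × 2.245 = 702.69
Round up: n₂ = 703.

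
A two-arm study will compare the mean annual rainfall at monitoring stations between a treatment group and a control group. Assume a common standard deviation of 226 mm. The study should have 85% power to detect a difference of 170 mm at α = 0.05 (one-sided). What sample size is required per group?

For two equal groups, n per group = 2·((z_α + z_β)·σ/δ)².
z_α = 1.645; z_β = 1.036 (power 85%).
n = 2 × (2.681 × 226 / 170)² = 2 × 12.70 = 25.40
Round up: n = 26 per group.

26 per group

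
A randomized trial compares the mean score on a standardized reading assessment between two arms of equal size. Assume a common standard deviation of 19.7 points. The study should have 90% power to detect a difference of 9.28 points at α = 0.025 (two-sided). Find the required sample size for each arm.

For two equal groups, n per group = 2·((z_{α/2} + z_β)·σ/δ)².
z_{α/2} = 2.241; z_β = 1.282 (power 90%).
n = 2 × (3.523 × 19.7 / 9.28)² = 2 × 55.93 = 111.86
Round up: n = 112 per group.

112 per group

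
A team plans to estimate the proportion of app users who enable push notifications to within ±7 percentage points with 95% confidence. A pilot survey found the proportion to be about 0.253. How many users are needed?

149

For a proportion with margin E = 0.07 at 95% confidence, z = 1.960.
n = p̂(1−p̂)(z/E)² = 0.253 × 0.747 × (1.960/0.07)² = 148.17
Round up: n = 149.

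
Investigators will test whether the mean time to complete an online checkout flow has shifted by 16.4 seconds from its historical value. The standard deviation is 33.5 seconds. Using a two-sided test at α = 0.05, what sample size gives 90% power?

n = 44

For a one-sample z-test, n = ((z_{α/2} + z_β)·σ/δ)².
z_{α/2} = 1.960 (two-sided α = 0.05); z_β = 1.282 (power 90% → β = 0.1).
n = (3.242 × 33.5 / 16.4)² = 43.86
Round up: n = 44.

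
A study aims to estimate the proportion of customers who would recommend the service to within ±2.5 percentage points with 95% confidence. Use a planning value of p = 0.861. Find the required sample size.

For a proportion with margin E = 0.025 at 95% confidence, z = 1.960.
n = p̂(1−p̂)(z/E)² = 0.861 × 0.139 × (1.960/0.025)² = 735.61
Round up: n = 736.

736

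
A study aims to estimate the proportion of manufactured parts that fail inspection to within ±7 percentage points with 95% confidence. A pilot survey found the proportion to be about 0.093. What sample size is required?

For a proportion with margin E = 0.07 at 95% confidence, z = 1.960.
n = p̂(1−p̂)(z/E)² = 0.093 × 0.907 × (1.960/0.07)² = 66.13
Round up: n = 67.

n = 67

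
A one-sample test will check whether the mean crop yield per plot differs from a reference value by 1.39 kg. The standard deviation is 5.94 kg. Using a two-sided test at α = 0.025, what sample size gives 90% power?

For a one-sample z-test, n = ((z_{α/2} + z_β)·σ/δ)².
z_{α/2} = 2.241 (two-sided α = 0.025); z_β = 1.282 (power 90% → β = 0.1).
n = (3.523 × 5.94 / 1.39)² = 226.66
Round up: n = 227.

227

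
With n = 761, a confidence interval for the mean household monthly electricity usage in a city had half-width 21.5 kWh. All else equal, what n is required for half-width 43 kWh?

Margin of error scales as 1/√n, so n₂ = n₁·(E₁/E₂)².
n₂ = 761 × (21.5/43)² = 761 × 0.25 = 190.25
Round up: n₂ = 191.

191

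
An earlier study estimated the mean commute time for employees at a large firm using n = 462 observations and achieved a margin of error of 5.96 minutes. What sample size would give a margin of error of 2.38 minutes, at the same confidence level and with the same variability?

2898

Margin of error scales as 1/√n, so n₂ = n₁·(E₁/E₂)².
n₂ = 462 × (5.96/2.38)² = 462 × 6.271 = 2897.20
Round up: n₂ = 2898.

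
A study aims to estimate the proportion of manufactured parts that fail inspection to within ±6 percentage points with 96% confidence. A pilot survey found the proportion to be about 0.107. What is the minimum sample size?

For a proportion with margin E = 0.06 at 96% confidence, z = 2.054.
n = p̂(1−p̂)(z/E)² = 0.107 × 0.893 × (2.054/0.06)² = 111.98
Round up: n = 112.

n = 112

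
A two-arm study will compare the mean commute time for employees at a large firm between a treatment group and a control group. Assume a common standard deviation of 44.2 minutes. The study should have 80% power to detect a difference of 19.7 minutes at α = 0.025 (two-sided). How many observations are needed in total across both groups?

For two equal groups, n per group = 2·((z_{α/2} + z_β)·σ/δ)².
z_{α/2} = 2.241; z_β = 0.842 (power 80%).
n = 2 × (3.083 × 44.2 / 19.7)² = 2 × 47.85 = 95.70
Round up: n = 96 per group.
Total across both groups: 2 × 96 = 192.

192 total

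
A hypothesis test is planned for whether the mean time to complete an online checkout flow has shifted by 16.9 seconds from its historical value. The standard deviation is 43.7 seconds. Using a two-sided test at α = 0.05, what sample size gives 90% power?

71

For a one-sample z-test, n = ((z_{α/2} + z_β)·σ/δ)².
z_{α/2} = 1.960 (two-sided α = 0.05); z_β = 1.282 (power 90% → β = 0.1).
n = (3.242 × 43.7 / 16.9)² = 70.28
Round up: n = 71.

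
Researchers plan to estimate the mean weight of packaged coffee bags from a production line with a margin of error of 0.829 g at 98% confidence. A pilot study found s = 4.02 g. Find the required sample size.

n = 128

For a mean, the margin of error is E = z·σ/√n, so n = (zσ/E)².
At 98% confidence, z = 2.326.
n = (2.326 × 4.02 / 0.829)² = 127.22
Round up: n = 128.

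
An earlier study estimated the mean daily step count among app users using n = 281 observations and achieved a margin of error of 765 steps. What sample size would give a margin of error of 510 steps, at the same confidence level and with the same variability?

633

Margin of error scales as 1/√n, so n₂ = n₁·(E₁/E₂)².
n₂ = 281 × (765/510)² = 281 × 2.25 = 632.25
Round up: n₂ = 633.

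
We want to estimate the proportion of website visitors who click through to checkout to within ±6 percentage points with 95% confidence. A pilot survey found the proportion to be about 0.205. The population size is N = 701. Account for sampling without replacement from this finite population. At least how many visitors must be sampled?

140

For a proportion with margin E = 0.06 at 95% confidence, z = 1.960.
n = p̂(1−p̂)(z/E)² = 0.205 × 0.795 × (1.960/0.06)² = 173.91 — call this n₀.
Finite-population correction with N = 701: n = n₀ / (1 + (n₀−1)/N) = 173.91 / 1.247 = 139.46
Round up: n = 140.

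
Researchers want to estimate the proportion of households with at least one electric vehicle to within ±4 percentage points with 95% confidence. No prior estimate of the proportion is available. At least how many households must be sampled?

For a proportion with margin E = 0.04 at 95% confidence, z = 1.960.
With no prior estimate, use p = 0.5, which maximizes p(1−p) at 0.25.
n = 0.25 × (z/E)² = 0.25 × (1.960/0.04)² = 600.25
Round up: n = 601.

601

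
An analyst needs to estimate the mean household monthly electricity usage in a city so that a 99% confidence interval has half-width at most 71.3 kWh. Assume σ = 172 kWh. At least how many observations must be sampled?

For a mean, the margin of error is E = z·σ/√n, so n = (zσ/E)².
At 99% confidence, z = 2.576.
n = (2.576 × 172 / 71.3)² = 38.62
Round up: n = 39.

39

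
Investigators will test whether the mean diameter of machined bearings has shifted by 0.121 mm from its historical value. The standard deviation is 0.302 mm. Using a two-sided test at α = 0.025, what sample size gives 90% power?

n = 78

For a one-sample z-test, n = ((z_{α/2} + z_β)·σ/δ)².
z_{α/2} = 2.241 (two-sided α = 0.025); z_β = 1.282 (power 90% → β = 0.1).
n = (3.523 × 0.302 / 0.121)² = 77.32
Round up: n = 78.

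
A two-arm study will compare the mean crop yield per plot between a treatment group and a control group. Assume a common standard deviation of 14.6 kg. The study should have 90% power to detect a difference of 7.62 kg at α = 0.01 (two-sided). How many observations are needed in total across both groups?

For two equal groups, n per group = 2·((z_{α/2} + z_β)·σ/δ)².
z_{α/2} = 2.576; z_β = 1.282 (power 90%).
n = 2 × (3.858 × 14.6 / 7.62)² = 2 × 54.64 = 109.28
Round up: n = 110 per group.
Total across both groups: 2 × 110 = 220.

220 total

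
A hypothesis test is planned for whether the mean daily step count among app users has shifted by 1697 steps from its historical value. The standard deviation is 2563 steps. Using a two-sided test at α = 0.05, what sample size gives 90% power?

For a one-sample z-test, n = ((z_{α/2} + z_β)·σ/δ)².
z_{α/2} = 1.960 (two-sided α = 0.05); z_β = 1.282 (power 90% → β = 0.1).
n = (3.242 × 2563 / 1697)² = 23.98
Round up: n = 24.

24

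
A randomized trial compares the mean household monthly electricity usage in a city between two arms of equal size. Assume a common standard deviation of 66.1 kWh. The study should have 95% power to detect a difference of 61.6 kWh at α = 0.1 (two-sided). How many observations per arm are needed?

For two equal groups, n per group = 2·((z_{α/2} + z_β)·σ/δ)².
z_{α/2} = 1.645; z_β = 1.645 (power 95%).
n = 2 × (3.290 × 66.1 / 61.6)² = 2 × 12.46 = 24.92
Round up: n = 25 per group.

25 per group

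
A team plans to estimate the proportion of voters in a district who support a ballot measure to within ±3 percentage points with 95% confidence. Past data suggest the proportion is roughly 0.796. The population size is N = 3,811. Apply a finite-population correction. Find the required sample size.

For a proportion with margin E = 0.03 at 95% confidence, z = 1.960.
n = p̂(1−p̂)(z/E)² = 0.796 × 0.204 × (1.960/0.03)² = 693.13 — call this n₀.
Finite-population correction with N = 3,811: n = n₀ / (1 + (n₀−1)/N) = 693.13 / 1.182 = 586.40
Round up: n = 587.

n = 587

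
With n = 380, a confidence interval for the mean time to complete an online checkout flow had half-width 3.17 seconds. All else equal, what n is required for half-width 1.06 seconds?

n = 3399

Margin of error scales as 1/√n, so n₂ = n₁·(E₁/E₂)².
n₂ = 380 × (3.17/1.06)² = 380 × 8.943 = 3398.34
Round up: n₂ = 3399.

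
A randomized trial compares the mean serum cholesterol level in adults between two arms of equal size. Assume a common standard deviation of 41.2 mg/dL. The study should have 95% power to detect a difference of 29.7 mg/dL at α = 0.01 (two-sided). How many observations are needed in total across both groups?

For two equal groups, n per group = 2·((z_{α/2} + z_β)·σ/δ)².
z_{α/2} = 2.576; z_β = 1.645 (power 95%).
n = 2 × (4.221 × 41.2 / 29.7)² = 2 × 34.29 = 68.58
Round up: n = 69 per group.
Total across both groups: 2 × 69 = 138.

138 total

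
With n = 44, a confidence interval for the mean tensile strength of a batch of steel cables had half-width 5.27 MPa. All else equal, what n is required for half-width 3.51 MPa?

n = 100

Margin of error scales as 1/√n, so n₂ = n₁·(E₁/E₂)².
n₂ = 44 × (5.27/3.51)² = 44 × 2.254 = 99.18
Round up: n₂ = 100.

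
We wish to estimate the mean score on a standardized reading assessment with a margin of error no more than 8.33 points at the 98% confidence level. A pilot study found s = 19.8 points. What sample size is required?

For a mean, the margin of error is E = z·σ/√n, so n = (zσ/E)².
At 98% confidence, z = 2.326.
n = (2.326 × 19.8 / 8.33)² = 30.57
Round up: n = 31.

n = 31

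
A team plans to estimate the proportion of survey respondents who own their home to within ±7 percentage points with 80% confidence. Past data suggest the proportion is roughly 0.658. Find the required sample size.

76

For a proportion with margin E = 0.07 at 80% confidence, z = 1.282.
n = p̂(1−p̂)(z/E)² = 0.658 × 0.342 × (1.282/0.07)² = 75.48
Round up: n = 76.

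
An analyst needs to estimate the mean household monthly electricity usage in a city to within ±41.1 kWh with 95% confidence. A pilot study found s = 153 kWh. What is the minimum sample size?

54

For a mean, the margin of error is E = z·σ/√n, so n = (zσ/E)².
At 95% confidence, z = 1.960.
n = (1.960 × 153 / 41.1)² = 53.24
Round up: n = 54.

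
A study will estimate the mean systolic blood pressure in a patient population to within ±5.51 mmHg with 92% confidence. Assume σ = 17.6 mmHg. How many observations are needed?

For a mean, the margin of error is E = z·σ/√n, so n = (zσ/E)².
At 92% confidence, z = 1.751.
n = (1.751 × 17.6 / 5.51)² = 31.28
Round up: n = 32.

32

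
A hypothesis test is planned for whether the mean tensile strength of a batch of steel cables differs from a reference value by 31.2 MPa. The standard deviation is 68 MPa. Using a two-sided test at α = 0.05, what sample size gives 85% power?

For a one-sample z-test, n = ((z_{α/2} + z_β)·σ/δ)².
z_{α/2} = 1.960 (two-sided α = 0.05); z_β = 1.036 (power 85% → β = 0.15).
n = (2.996 × 68 / 31.2)² = 42.64
Round up: n = 43.

n = 43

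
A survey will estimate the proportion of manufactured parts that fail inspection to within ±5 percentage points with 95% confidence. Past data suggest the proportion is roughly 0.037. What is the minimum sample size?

For a proportion with margin E = 0.05 at 95% confidence, z = 1.960.
n = p̂(1−p̂)(z/E)² = 0.037 × 0.963 × (1.960/0.05)² = 54.75
Round up: n = 55.

55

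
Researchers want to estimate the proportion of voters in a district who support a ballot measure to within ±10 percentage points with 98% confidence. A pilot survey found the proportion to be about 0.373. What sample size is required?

For a proportion with margin E = 0.1 at 98% confidence, z = 2.326.
n = p̂(1−p̂)(z/E)² = 0.373 × 0.627 × (2.326/0.1)² = 126.53
Round up: n = 127.

n = 127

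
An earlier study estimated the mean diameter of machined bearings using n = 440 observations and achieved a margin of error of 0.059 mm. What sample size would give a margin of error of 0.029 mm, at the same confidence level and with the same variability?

Margin of error scales as 1/√n, so n₂ = n₁·(E₁/E₂)².
n₂ = 440 × (0.059/0.029)² = 440 × 4.139 = 1821.16
Round up: n₂ = 1822.

n = 1822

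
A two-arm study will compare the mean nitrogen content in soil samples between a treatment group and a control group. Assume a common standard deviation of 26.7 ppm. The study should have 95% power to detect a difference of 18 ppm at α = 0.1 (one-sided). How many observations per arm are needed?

For two equal groups, n per group = 2·((z_α + z_β)·σ/δ)².
z_α = 1.282; z_β = 1.645 (power 95%).
n = 2 × (2.927 × 26.7 / 18)² = 2 × 18.85 = 37.70
Round up: n = 38 per group.

38 per group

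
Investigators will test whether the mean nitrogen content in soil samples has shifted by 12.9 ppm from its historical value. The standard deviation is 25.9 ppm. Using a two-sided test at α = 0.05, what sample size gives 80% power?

For a one-sample z-test, n = ((z_{α/2} + z_β)·σ/δ)².
z_{α/2} = 1.960 (two-sided α = 0.05); z_β = 0.842 (power 80% → β = 0.2).
n = (2.802 × 25.9 / 12.9)² = 31.65
Round up: n = 32.

32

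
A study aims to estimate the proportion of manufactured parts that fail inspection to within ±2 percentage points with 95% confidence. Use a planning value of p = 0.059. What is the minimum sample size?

534

For a proportion with margin E = 0.02 at 95% confidence, z = 1.960.
n = p̂(1−p̂)(z/E)² = 0.059 × 0.941 × (1.960/0.02)² = 533.20
Round up: n = 534.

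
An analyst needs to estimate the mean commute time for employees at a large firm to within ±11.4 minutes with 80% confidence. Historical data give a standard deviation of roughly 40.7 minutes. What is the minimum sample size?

21

For a mean, the margin of error is E = z·σ/√n, so n = (zσ/E)².
At 80% confidence, z = 1.282.
n = (1.282 × 40.7 / 11.4)² = 20.95
Round up: n = 21.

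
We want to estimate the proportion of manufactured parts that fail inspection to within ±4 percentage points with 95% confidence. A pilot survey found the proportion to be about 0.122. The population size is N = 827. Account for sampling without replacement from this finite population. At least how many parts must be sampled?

197

For a proportion with margin E = 0.04 at 95% confidence, z = 1.960.
n = p̂(1−p̂)(z/E)² = 0.122 × 0.878 × (1.960/0.04)² = 257.19 — call this n₀.
Finite-population correction with N = 827: n = n₀ / (1 + (n₀−1)/N) = 257.19 / 1.31 = 196.33
Round up: n = 197.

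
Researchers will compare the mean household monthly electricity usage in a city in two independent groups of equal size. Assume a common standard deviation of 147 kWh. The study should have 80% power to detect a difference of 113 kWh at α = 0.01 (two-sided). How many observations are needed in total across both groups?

80 total

For two equal groups, n per group = 2·((z_{α/2} + z_β)·σ/δ)².
z_{α/2} = 2.576; z_β = 0.842 (power 80%).
n = 2 × (3.418 × 147 / 113)² = 2 × 19.77 = 39.54
Round up: n = 40 per group.
Total across both groups: 2 × 40 = 80.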